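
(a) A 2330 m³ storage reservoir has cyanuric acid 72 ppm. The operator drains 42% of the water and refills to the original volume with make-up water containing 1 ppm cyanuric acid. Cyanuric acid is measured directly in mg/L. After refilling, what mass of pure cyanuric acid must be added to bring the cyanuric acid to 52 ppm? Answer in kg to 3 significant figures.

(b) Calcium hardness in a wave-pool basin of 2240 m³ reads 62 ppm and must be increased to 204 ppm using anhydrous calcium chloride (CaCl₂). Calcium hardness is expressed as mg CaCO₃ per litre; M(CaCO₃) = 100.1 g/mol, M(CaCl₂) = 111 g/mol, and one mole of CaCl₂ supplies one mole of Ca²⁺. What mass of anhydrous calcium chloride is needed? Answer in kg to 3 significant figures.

(a) 22.9 kg; (b) 353 kg

(a) Volume: 2330 m³ = 2,330,000 L.
(a) After draining 42% and refilling: 72 × 0.58 + 1 × 0.42 = 42.18 ppm.
(a) Deficit to target: 52 − 42.18 = 9.82 mg/L.
(a) Mass: 9.82 mg/L × 2,330,000 L = 22,880 g cyanuric acid.

(b) Volume: 2240 m³ = 2,240,000 L.
(b) Hardness to add: (204 − 62) = 142 mg/L as CaCO₃ × 2,240,000 L = 318,100 g as CaCO₃.
(b) Moles of Ca²⁺ (1 mol Ca²⁺ ≡ 1 mol CaCO₃): 318,100 / 100.1 g/mol = 3178 mol.
(b) Mass of CaCl₂: 3178 × 111 = 352,700 g.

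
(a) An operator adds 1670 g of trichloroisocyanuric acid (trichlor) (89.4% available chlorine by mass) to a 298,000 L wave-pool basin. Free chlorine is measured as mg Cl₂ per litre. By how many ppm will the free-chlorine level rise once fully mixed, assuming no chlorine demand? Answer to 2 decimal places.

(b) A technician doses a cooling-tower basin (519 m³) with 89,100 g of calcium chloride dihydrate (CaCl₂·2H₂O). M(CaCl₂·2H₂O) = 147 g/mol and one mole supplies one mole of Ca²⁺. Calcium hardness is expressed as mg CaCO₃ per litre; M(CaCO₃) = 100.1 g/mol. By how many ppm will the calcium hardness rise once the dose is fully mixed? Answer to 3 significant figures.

(a) 5.01 ppm; (b) 117 ppm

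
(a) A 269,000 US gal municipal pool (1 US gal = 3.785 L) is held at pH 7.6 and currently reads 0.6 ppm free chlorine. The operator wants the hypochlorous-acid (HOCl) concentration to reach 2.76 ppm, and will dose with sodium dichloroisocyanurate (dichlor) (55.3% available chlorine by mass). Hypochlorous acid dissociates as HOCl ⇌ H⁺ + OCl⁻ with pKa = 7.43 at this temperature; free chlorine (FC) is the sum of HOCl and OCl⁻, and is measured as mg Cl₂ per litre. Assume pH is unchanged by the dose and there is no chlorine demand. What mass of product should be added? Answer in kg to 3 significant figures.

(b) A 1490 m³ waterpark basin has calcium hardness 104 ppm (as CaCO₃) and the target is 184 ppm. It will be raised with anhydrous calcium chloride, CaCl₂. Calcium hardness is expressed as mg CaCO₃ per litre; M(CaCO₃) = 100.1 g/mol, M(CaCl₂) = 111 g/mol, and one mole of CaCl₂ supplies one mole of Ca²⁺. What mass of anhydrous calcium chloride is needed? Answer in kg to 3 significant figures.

(a) 11.5 kg; (b) 132 kg

(a) Volume: 269,000 US gal × 3.785 L/gal = 1,018,165 L.
(a) [OCl⁻]/[HOCl] = 10^(pH − pKa) = 10^(7.6 − 7.43) = 1.479; fraction as HOCl = 1/(1 + 1.479) = 0.4034.
(a) Free chlorine required for 2.76 ppm HOCl: 2.76 / 0.4034 = 6.842 ppm.
(a) FC to add: 6.842 − 0.6 = 6.242 mg/L as Cl₂.
(a) Cl₂ equivalent: 6.242 mg/L × 1,018,165 L = 6356 g.
(a) Product at 55.3% available Cl: 6356 / 0.553 = 11,490 g.

(b) Volume: 1490 m³ = 1,490,000 L.
(b) Hardness to add: (184 − 104) = 80 mg/L as CaCO₃ × 1,490,000 L = 119,200 g as CaCO₃.
(b) Moles of Ca²⁺ (1 mol Ca²⁺ ≡ 1 mol CaCO₃): 119,200 / 100.1 g/mol = 1191 mol.
(b) Mass of CaCl₂: 1191 × 111 = 132,200 g.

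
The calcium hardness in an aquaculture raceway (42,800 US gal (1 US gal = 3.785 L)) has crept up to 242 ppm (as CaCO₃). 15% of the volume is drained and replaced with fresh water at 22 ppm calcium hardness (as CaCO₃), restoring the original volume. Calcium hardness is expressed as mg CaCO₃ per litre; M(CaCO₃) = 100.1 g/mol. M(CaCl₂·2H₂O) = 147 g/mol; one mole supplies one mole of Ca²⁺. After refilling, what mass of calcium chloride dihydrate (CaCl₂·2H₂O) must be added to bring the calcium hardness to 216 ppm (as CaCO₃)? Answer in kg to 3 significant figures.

1.67 kg

Volume: 42,800 US gal × 3.785 L/gal = 161,998 L.
After draining 15% and refilling: 242 × 0.85 + 22 × 0.15 = 209 ppm.
Deficit to target: 216 − 209 = 7 mg/L.
As CaCO₃: 7 mg/L × 161,998 L = 1134 g; ÷ 100.1 = 11.33 mol Ca²⁺.
Mass: 11.33 × 147 = 1665 g.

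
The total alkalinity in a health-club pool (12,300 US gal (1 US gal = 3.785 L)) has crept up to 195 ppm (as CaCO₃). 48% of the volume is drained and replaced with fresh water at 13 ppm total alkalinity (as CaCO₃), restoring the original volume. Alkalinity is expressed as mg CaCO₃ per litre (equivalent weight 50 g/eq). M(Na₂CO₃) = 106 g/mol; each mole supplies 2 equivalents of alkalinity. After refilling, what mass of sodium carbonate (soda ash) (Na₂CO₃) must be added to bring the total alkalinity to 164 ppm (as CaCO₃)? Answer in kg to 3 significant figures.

2.78 kg

Volume: 12,300 US gal × 3.785 L/gal = 46,556 L.
After draining 48% and refilling: 195 × 0.52 + 13 × 0.48 = 107.64 ppm.
Deficit to target: 164 − 107.64 = 56.36 mg/L.
As CaCO₃: 56.36 mg/L × 46,556 L = 2624 g; ÷ 50 g/eq ÷ 2 = 26.24 mol Na₂CO₃.
Mass: 26.24 × 106 = 2781 g.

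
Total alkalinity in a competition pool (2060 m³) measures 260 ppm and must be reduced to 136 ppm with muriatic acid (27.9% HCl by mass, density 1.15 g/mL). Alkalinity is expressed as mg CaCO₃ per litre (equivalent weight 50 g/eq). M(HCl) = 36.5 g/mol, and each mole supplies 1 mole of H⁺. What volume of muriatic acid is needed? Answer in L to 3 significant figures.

Volume: 2060 m³ = 2,060,000 L.
Alkalinity to neutralize: (260 − 136) = 124 mg/L as CaCO₃ × 2,060,000 L = 255,400 g as CaCO₃.
Equivalents of H⁺ required: 255,400 ÷ 50 g/eq = 5109 eq = 5109 mol HCl.
Mass of HCl: 5109 × 36.5 = 186,500 g.
Mass of 27.9% solution: 186,500 / 0.279 = 668,400 g.
Volume: 668,400 g ÷ 1.15 g/mL = 581,200 mL.

581 L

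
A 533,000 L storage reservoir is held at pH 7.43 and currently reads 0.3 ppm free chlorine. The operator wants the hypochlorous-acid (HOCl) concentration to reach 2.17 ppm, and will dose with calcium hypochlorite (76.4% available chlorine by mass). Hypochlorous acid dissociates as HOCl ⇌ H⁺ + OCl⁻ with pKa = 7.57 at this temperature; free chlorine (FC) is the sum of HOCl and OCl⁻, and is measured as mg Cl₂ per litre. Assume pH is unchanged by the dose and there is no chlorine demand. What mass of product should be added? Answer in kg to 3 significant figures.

[OCl⁻]/[HOCl] = 10^(pH − pKa) = 10^(7.43 − 7.57) = 0.7244; fraction as HOCl = 1/(1 + 0.7244) = 0.5799.
Free chlorine required for 2.17 ppm HOCl: 2.17 / 0.5799 = 3.742 ppm.
FC to add: 3.742 − 0.3 = 3.442 mg/L as Cl₂.
Cl₂ equivalent: 3.442 mg/L × 533,000 L = 1835 g.
Product at 76.4% available Cl: 1835 / 0.764 = 2401 g.

2.40 kg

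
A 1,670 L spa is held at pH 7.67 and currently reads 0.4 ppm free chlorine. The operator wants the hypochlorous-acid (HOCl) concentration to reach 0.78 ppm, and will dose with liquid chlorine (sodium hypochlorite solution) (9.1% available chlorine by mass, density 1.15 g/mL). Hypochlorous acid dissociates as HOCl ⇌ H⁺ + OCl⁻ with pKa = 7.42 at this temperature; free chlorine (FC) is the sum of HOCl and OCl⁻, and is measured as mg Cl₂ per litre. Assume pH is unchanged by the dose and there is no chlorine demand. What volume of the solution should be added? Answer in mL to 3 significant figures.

[OCl⁻]/[HOCl] = 10^(pH − pKa) = 10^(7.67 − 7.42) = 1.778; fraction as HOCl = 1/(1 + 1.778) = 0.3599.
Free chlorine required for 0.78 ppm HOCl: 0.78 / 0.3599 = 2.167 ppm.
FC to add: 2.167 − 0.4 = 1.767 mg/L as Cl₂.
Cl₂ equivalent: 1.767 mg/L × 1,670 L = 2.951 g.
Product at 9.1% available Cl: 2.951 / 0.091 = 32.43 g.
Volume: 32.43 g ÷ 1.15 g/mL = 28.2 mL.

28.2 mL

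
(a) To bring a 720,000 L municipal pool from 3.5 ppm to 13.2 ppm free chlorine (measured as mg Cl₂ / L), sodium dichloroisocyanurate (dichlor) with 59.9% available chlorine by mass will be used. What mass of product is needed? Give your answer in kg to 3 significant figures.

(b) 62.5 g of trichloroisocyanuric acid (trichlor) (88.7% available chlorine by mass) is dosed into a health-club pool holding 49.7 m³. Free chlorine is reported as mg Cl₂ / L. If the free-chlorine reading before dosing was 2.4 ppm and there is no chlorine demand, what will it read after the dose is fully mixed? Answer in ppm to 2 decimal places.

(a) 11.7 kg; (b) 3.52 ppm

(a) Chlorine deficit: 13.2 − 3.5 = 9.7 ppm = 9.7 mg/L as Cl₂.
(a) Cl₂ equivalent needed: 9.7 mg/L × 720,000 L = 6,984,000 mg = 6984 g.
(a) Product at 59.9% available chlorine: 6984 / 0.599 = 11,660 g.

(b) Volume: 49.7 m³ = 49,700 L.
(b) Available chlorine delivered: 62.5 g × 0.887 = 55.44 g as Cl₂.
(b) Concentration rise: 55.44 g / 49,700 L = 1.115 mg/L = 1.12 ppm.
(b) Final FC: 2.4 + 1.12 = 3.52 ppm.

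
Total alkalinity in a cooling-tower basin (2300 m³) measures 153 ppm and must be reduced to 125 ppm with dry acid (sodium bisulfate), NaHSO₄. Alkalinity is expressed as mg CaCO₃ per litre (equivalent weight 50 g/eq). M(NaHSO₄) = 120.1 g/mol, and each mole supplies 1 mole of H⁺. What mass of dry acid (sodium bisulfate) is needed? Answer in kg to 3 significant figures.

155 kg

Volume: 2300 m³ = 2,300,000 L.
Alkalinity to neutralize: (153 − 125) = 28 mg/L as CaCO₃ × 2,300,000 L = 64,400 g as CaCO₃.
Equivalents of H⁺ required: 64,400 ÷ 50 g/eq = 1288 eq = 1288 mol NaHSO₄.
Mass of NaHSO₄: 1288 × 120.1 = 154,700 g.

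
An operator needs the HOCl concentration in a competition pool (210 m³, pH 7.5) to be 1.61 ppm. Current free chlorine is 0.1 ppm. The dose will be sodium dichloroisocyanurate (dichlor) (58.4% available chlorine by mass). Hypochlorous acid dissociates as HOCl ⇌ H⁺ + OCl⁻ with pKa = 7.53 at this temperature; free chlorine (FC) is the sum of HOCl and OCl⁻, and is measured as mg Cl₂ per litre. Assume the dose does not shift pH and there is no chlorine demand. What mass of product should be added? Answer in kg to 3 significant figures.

1.08 kg

Volume: 210 m³ = 210,000 L.
[OCl⁻]/[HOCl] = 10^(pH − pKa) = 10^(7.5 − 7.53) = 0.9333; fraction as HOCl = 1/(1 + 0.9333) = 0.5173.
Free chlorine required for 1.61 ppm HOCl: 1.61 / 0.5173 = 3.113 ppm.
FC to add: 3.113 − 0.1 = 3.013 mg/L as Cl₂.
Cl₂ equivalent: 3.013 mg/L × 210,000 L = 632.6 g.
Product at 58.4% available Cl: 632.6 / 0.584 = 1083 g.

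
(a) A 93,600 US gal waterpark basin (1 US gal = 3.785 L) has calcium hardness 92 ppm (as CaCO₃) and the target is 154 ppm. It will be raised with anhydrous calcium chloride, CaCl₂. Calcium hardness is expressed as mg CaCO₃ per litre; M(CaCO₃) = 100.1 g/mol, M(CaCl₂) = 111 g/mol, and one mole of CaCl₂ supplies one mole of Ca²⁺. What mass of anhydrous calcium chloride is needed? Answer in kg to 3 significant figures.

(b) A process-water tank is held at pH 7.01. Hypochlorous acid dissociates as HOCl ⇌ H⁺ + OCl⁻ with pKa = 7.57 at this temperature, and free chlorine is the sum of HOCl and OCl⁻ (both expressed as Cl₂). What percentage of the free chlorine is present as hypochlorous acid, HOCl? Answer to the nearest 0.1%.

(a) 24.4 kg; (b) 78.4%

(a) Volume: 93,600 US gal × 3.785 L/gal = 354,276 L.
(a) Hardness to add: (154 − 92) = 62 mg/L as CaCO₃ × 354,276 L = 21,970 g as CaCO₃.
(a) Moles of Ca²⁺ (1 mol Ca²⁺ ≡ 1 mol CaCO₃): 21,970 / 100.1 g/mol = 219.4 mol.
(a) Mass of CaCl₂: 219.4 × 111 = 24,360 g.

(b) [OCl⁻]/[HOCl] = 10^(pH − pKa) = 10^(7.01 − 7.57) = 10^-0.56 = 0.2754.
(b) Fraction as HOCl = 1 / (1 + 0.2754) = 0.7841.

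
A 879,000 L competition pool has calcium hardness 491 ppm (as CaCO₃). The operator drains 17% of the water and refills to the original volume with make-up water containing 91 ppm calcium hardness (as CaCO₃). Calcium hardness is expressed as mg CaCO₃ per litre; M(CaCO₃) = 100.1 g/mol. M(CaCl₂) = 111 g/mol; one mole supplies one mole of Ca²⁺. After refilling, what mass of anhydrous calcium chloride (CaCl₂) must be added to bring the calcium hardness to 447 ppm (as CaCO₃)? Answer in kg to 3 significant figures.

23.4 kg

After draining 17% and refilling: 491 × 0.83 + 91 × 0.17 = 423 ppm.
Deficit to target: 447 − 423 = 24 mg/L.
As CaCO₃: 24 mg/L × 879,000 L = 21,100 g; ÷ 100.1 = 210.7 mol Ca²⁺.
Mass: 210.7 × 111 = 23,390 g.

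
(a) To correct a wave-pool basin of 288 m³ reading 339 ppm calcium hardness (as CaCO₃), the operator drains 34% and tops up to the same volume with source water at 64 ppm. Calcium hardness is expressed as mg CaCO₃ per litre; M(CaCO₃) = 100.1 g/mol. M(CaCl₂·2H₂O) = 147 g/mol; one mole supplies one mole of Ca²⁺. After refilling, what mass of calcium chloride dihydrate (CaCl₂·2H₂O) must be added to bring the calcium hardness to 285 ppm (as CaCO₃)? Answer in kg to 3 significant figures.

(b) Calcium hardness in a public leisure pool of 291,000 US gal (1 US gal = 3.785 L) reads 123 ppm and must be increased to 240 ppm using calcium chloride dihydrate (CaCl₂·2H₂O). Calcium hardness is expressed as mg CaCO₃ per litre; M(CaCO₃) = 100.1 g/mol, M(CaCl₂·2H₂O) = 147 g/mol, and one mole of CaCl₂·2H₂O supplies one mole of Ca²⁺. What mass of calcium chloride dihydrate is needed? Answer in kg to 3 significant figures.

(a) 16.7 kg; (b) 189 kg

(a) Volume: 288 m³ = 288,000 L.
(a) After draining 34% and refilling: 339 × 0.66 + 64 × 0.34 = 245.5 ppm.
(a) Deficit to target: 285 − 245.5 = 39.5 mg/L.
(a) As CaCO₃: 39.5 mg/L × 288,000 L = 11,380 g; ÷ 100.1 = 113.6 mol Ca²⁺.
(a) Mass: 113.6 × 147 = 16,710 g.

(b) Volume: 291,000 US gal × 3.785 L/gal = 1,101,435 L.
(b) Hardness to add: (240 − 123) = 117 mg/L as CaCO₃ × 1,101,435 L = 128,900 g as CaCO₃.
(b) Moles of Ca²⁺ (1 mol Ca²⁺ ≡ 1 mol CaCO₃): 128,900 / 100.1 g/mol = 1287 mol.
(b) Mass of CaCl₂·2H₂O: 1287 × 147 = 189,200 g.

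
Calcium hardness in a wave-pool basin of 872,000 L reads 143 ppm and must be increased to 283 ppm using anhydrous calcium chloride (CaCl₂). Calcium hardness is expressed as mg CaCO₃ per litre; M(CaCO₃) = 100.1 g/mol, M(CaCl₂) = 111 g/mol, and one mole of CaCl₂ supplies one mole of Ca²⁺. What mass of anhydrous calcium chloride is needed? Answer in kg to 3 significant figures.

135 kg

Hardness to add: (283 − 143) = 140 mg/L as CaCO₃ × 872,000 L = 122,100 g as CaCO₃.
Moles of Ca²⁺ (1 mol Ca²⁺ ≡ 1 mol CaCO₃): 122,100 / 100.1 g/mol = 1220 mol.
Mass of CaCl₂: 1220 × 111 = 135,400 g.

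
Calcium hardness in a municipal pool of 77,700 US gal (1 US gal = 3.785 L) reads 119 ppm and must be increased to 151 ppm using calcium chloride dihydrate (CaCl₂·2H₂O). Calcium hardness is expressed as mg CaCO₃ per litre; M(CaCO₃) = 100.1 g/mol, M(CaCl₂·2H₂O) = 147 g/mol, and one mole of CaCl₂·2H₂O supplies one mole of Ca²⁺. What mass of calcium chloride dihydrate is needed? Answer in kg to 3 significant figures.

13.8 kg

Volume: 77,700 US gal × 3.785 L/gal = 294,094 L.
Hardness to add: (151 − 119) = 32 mg/L as CaCO₃ × 294,094 L = 9411 g as CaCO₃.
Moles of Ca²⁺ (1 mol Ca²⁺ ≡ 1 mol CaCO₃): 9411 / 100.1 g/mol = 94.02 mol.
Mass of CaCl₂·2H₂O: 94.02 × 147 = 13,820 g.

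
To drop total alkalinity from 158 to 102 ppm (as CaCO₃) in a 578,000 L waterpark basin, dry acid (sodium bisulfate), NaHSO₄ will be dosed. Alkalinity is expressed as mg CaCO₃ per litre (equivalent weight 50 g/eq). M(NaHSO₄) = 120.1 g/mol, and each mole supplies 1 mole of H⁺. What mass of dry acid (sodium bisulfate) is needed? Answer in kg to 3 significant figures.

Alkalinity to neutralize: (158 − 102) = 56 mg/L as CaCO₃ × 578,000 L = 32,370 g as CaCO₃.
Equivalents of H⁺ required: 32,370 ÷ 50 g/eq = 647.4 eq = 647.4 mol NaHSO₄.
Mass of NaHSO₄: 647.4 × 120.1 = 77,750 g.

77.7 kg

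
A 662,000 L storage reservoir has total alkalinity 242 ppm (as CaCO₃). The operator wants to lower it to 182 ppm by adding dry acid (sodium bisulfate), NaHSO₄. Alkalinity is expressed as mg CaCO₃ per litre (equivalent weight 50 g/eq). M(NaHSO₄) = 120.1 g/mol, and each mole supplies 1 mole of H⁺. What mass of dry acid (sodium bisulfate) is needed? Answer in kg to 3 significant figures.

95.4 kg

Alkalinity to neutralize: (242 − 182) = 60 mg/L as CaCO₃ × 662,000 L = 39,720 g as CaCO₃.
Equivalents of H⁺ required: 39,720 ÷ 50 g/eq = 794.4 eq = 794.4 mol NaHSO₄.
Mass of NaHSO₄: 794.4 × 120.1 = 95,410 g.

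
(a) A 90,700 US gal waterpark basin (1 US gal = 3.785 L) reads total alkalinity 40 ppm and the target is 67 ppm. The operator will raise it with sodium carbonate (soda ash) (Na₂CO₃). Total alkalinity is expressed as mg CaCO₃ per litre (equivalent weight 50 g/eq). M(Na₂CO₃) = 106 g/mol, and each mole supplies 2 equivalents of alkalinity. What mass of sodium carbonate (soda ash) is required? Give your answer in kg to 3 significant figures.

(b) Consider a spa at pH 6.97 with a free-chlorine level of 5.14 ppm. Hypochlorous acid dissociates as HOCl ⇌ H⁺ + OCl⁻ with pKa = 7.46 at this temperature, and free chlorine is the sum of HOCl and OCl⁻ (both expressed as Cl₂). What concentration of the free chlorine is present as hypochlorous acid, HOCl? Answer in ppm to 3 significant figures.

(a) 9.83 kg; (b) 3.88 ppm

(a) Volume: 90,700 US gal × 3.785 L/gal = 343,300 L.
(a) Alkalinity to add: (67 − 40) = 27 mg/L as CaCO₃ × 343,300 L = 9269 g as CaCO₃.
(a) Equivalents: 9269 g ÷ 50 g/eq = 185.4 eq.
(a) Each mole of Na₂CO₃ supplies 2 eq, so 185.4 / 2 = 92.69 mol.
(a) Mass: 92.69 mol × 106 g/mol = 9825 g.

(b) [OCl⁻]/[HOCl] = 10^(pH − pKa) = 10^(6.97 − 7.46) = 10^-0.49 = 0.3236.
(b) Fraction as HOCl = 1 / (1 + 0.3236) = 0.7555.
(b) HOCl = 0.7555 × 5.14 ppm = 3.883 ppm.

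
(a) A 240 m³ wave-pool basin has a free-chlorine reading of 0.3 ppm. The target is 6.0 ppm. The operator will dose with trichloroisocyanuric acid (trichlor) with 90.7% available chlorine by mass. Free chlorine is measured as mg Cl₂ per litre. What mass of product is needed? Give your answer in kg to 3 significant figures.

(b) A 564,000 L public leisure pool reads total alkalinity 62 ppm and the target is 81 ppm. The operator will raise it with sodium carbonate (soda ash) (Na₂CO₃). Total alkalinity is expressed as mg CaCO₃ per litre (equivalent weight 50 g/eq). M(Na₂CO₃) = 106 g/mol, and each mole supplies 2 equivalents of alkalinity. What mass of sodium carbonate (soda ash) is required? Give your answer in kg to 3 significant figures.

(a) Volume: 240 m³ = 240,000 L.
(a) Chlorine deficit: 6.0 − 0.3 = 5.7 ppm = 5.7 mg/L as Cl₂.
(a) Cl₂ equivalent needed: 5.7 mg/L × 240,000 L = 1,368,000 mg = 1368 g.
(a) Product at 90.7% available chlorine: 1368 / 0.907 = 1508 g.

(b) Alkalinity to add: (81 − 62) = 19 mg/L as CaCO₃ × 564,000 L = 10,720 g as CaCO₃.
(b) Equivalents: 10,720 g ÷ 50 g/eq = 214.3 eq.
(b) Each mole of Na₂CO₃ supplies 2 eq, so 214.3 / 2 = 107.2 mol.
(b) Mass: 107.2 mol × 106 g/mol = 11,360 g.

(a) 1.51 kg; (b) 11.4 kg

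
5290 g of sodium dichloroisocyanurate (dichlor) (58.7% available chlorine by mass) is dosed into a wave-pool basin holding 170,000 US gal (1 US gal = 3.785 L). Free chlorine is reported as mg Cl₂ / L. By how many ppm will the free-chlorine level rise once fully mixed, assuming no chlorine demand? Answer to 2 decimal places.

Volume: 170,000 US gal × 3.785 L/gal = 643,450 L.
Available chlorine delivered: 5290 g × 0.587 = 3105 g as Cl₂.
Concentration rise: 3105 g / 643,450 L = 4.826 mg/L = 4.83 ppm.

4.83 ppm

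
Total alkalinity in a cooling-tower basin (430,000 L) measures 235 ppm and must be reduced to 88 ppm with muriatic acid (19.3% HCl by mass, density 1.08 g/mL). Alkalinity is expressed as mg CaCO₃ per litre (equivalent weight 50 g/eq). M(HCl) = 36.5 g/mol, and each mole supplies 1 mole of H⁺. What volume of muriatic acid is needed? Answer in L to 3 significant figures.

Alkalinity to neutralize: (235 − 88) = 147 mg/L as CaCO₃ × 430,000 L = 63,210 g as CaCO₃.
Equivalents of H⁺ required: 63,210 ÷ 50 g/eq = 1264 eq = 1264 mol HCl.
Mass of HCl: 1264 × 36.5 = 46,140 g.
Mass of 19.3% solution: 46,140 / 0.193 = 239,100 g.
Volume: 239,100 g ÷ 1.08 g/mL = 221,400 mL.

221 L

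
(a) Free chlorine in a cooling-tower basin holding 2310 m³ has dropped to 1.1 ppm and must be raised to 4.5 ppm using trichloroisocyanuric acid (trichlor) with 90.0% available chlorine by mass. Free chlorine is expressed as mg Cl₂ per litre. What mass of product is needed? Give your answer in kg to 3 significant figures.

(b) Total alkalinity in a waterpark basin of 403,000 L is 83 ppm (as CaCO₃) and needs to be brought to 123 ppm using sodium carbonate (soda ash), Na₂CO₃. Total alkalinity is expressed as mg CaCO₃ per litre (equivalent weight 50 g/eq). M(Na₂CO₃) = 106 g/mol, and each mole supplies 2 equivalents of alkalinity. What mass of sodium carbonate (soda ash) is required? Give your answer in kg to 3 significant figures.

(a) 8.73 kg; (b) 17.1 kg

(a) Volume: 2310 m³ = 2,310,000 L.
(a) Chlorine deficit: 4.5 − 1.1 = 3.4 ppm = 3.4 mg/L as Cl₂.
(a) Cl₂ equivalent needed: 3.4 mg/L × 2,310,000 L = 7,854,000 mg = 7854 g.
(a) Product at 90.0% available chlorine: 7854 / 0.9 = 8727 g.

(b) Alkalinity to add: (123 − 83) = 40 mg/L as CaCO₃ × 403,000 L = 16,120 g as CaCO₃.
(b) Equivalents: 16,120 g ÷ 50 g/eq = 322.4 eq.
(b) Each mole of Na₂CO₃ supplies 2 eq, so 322.4 / 2 = 161.2 mol.
(b) Mass: 161.2 mol × 106 g/mol = 17,090 g.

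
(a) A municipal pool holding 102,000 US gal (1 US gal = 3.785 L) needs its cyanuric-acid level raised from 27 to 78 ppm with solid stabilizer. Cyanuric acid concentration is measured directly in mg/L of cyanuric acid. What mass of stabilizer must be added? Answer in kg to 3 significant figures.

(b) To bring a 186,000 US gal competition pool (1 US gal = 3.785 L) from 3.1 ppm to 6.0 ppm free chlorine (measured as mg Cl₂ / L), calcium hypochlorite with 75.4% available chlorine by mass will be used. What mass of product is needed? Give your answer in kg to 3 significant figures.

(a) Volume: 102,000 US gal × 3.785 L/gal = 386,070 L.
(a) CYA to add: (78 − 27) = 51 mg/L × 386,070 L = 19,690 g cyanuric acid.

(b) Volume: 186,000 US gal × 3.785 L/gal = 704,010 L.
(b) Chlorine deficit: 6.0 − 3.1 = 2.9 ppm = 2.9 mg/L as Cl₂.
(b) Cl₂ equivalent needed: 2.9 mg/L × 704,010 L = 2,042,000 mg = 2042 g.
(b) Product at 75.4% available chlorine: 2042 / 0.754 = 2708 g.

(a) 19.7 kg; (b) 2.71 kg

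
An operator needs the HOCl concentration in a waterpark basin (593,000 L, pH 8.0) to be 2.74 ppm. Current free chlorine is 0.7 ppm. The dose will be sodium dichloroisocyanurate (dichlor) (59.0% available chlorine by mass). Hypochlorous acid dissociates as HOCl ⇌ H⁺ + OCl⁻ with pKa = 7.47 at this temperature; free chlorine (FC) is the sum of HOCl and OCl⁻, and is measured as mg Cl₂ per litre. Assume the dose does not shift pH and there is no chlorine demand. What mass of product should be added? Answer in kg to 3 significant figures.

[OCl⁻]/[HOCl] = 10^(pH − pKa) = 10^(8.0 − 7.47) = 3.388; fraction as HOCl = 1/(1 + 3.388) = 0.2279.
Free chlorine required for 2.74 ppm HOCl: 2.74 / 0.2279 = 12.02 ppm.
FC to add: 12.02 − 0.7 = 11.32 mg/L as Cl₂.
Cl₂ equivalent: 11.32 mg/L × 593,000 L = 6715 g.
Product at 59.0% available Cl: 6715 / 0.59 = 11,380 g.

11.4 kg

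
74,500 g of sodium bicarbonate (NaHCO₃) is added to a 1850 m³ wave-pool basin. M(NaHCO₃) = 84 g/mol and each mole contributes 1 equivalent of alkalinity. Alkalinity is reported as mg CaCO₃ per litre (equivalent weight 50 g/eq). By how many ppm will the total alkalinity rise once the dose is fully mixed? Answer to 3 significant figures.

Volume: 1850 m³ = 1,850,000 L.
Moles of NaHCO₃: 74,500 g ÷ 84 g/mol = 886.9 mol → 886.9 eq of alkalinity.
As CaCO₃: 886.9 eq × 50 g/eq = 44,350 g.
Rise: 44,350 g / 1,850,000 L × 1000 = 23.97 mg/L.

24.0 ppm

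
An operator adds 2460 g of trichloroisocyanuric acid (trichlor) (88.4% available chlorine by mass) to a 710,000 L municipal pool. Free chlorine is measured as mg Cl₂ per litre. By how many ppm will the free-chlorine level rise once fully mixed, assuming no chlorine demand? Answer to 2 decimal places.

Available chlorine delivered: 2460 g × 0.884 = 2175 g as Cl₂.
Concentration rise: 2175 g / 710,000 L = 3.063 mg/L = 3.06 ppm.

3.06 ppm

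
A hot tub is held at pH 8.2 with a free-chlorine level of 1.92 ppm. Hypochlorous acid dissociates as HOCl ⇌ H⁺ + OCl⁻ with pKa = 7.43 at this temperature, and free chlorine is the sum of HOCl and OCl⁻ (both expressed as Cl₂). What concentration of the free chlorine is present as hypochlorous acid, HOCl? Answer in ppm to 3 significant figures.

0.279 ppm

[OCl⁻]/[HOCl] = 10^(pH − pKa) = 10^(8.2 − 7.43) = 10^0.77 = 5.888.
Fraction as HOCl = 1 / (1 + 5.888) = 0.1452.
HOCl = 0.1452 × 1.92 ppm = 0.2787 ppm.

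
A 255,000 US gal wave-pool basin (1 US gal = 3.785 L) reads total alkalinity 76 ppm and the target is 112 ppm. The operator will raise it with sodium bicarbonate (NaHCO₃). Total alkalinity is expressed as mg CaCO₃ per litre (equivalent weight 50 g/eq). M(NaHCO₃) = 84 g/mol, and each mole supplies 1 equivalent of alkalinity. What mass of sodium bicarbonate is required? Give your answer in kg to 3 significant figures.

58.4 kg

Volume: 255,000 US gal × 3.785 L/gal = 965,175 L.
Alkalinity to add: (112 − 76) = 36 mg/L as CaCO₃ × 965,175 L = 34,750 g as CaCO₃.
Equivalents: 34,750 g ÷ 50 g/eq = 694.9 eq.
NaHCO₃ supplies 1 eq per mole → 694.9 mol.
Mass: 694.9 mol × 84 g/mol = 58,370 g.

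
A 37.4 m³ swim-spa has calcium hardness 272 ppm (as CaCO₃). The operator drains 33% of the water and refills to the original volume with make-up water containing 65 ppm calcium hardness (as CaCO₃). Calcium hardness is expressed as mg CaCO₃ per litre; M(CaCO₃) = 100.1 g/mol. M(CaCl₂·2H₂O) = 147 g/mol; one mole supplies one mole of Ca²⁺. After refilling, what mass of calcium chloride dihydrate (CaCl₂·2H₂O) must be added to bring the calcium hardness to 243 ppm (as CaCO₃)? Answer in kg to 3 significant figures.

2.16 kg

Volume: 37.4 m³ = 37,400 L.
After draining 33% and refilling: 272 × 0.67 + 65 × 0.33 = 203.69 ppm.
Deficit to target: 243 − 203.69 = 39.31 mg/L.
As CaCO₃: 39.31 mg/L × 37,400 L = 1470 g; ÷ 100.1 = 14.69 mol Ca²⁺.
Mass: 14.69 × 147 = 2159 g.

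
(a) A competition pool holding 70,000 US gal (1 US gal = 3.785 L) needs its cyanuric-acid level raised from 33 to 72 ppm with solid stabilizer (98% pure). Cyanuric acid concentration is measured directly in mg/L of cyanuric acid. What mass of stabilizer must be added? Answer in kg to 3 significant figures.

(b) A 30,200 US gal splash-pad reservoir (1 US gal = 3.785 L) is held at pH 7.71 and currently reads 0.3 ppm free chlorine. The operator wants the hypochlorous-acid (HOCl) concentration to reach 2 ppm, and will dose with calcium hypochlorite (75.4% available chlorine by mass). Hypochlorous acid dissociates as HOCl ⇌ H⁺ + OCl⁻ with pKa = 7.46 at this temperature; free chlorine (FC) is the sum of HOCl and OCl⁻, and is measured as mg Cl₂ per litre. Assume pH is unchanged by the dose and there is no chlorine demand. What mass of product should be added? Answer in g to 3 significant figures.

(a) Volume: 70,000 US gal × 3.785 L/gal = 264,950 L.
(a) CYA to add: (72 − 33) = 39 mg/L × 264,950 L = 10,330 g cyanuric acid.
(a) At 98% purity: 10,330 / 0.98 = 10,540 g product.

(b) Volume: 30,200 US gal × 3.785 L/gal = 114,307 L.
(b) [OCl⁻]/[HOCl] = 10^(pH − pKa) = 10^(7.71 − 7.46) = 1.778; fraction as HOCl = 1/(1 + 1.778) = 0.3599.
(b) Free chlorine required for 2 ppm HOCl: 2 / 0.3599 = 5.557 ppm.
(b) FC to add: 5.557 − 0.3 = 5.257 mg/L as Cl₂.
(b) Cl₂ equivalent: 5.257 mg/L × 114,307 L = 600.9 g.
(b) Product at 75.4% available Cl: 600.9 / 0.754 = 796.9 g.

(a) 10.5 kg; (b) 797 g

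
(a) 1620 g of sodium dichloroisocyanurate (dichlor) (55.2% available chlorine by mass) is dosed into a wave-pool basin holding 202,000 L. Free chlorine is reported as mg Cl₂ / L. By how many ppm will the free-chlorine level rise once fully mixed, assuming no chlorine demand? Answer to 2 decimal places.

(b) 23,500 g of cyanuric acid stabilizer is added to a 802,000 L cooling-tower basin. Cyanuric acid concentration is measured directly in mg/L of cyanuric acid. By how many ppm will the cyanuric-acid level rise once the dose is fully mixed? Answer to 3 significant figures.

(a) Available chlorine delivered: 1620 g × 0.552 = 894.2 g as Cl₂.
(a) Concentration rise: 894.2 g / 202,000 L = 4.427 mg/L = 4.43 ppm.

(b) Rise: 23,500 g / 802,000 L × 1000 = 29.3 mg/L.

(a) 4.43 ppm; (b) 29.3 ppm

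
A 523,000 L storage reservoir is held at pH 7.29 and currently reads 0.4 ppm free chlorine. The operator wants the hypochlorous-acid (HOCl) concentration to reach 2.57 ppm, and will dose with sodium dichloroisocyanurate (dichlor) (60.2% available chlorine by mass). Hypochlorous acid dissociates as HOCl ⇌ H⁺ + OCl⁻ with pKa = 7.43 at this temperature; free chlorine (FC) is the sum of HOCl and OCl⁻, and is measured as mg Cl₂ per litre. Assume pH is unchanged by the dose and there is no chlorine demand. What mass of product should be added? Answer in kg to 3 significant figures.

3.50 kg

[OCl⁻]/[HOCl] = 10^(pH − pKa) = 10^(7.29 − 7.43) = 0.7244; fraction as HOCl = 1/(1 + 0.7244) = 0.5799.
Free chlorine required for 2.57 ppm HOCl: 2.57 / 0.5799 = 4.432 ppm.
FC to add: 4.432 − 0.4 = 4.032 mg/L as Cl₂.
Cl₂ equivalent: 4.032 mg/L × 523,000 L = 2109 g.
Product at 60.2% available Cl: 2109 / 0.602 = 3503 g.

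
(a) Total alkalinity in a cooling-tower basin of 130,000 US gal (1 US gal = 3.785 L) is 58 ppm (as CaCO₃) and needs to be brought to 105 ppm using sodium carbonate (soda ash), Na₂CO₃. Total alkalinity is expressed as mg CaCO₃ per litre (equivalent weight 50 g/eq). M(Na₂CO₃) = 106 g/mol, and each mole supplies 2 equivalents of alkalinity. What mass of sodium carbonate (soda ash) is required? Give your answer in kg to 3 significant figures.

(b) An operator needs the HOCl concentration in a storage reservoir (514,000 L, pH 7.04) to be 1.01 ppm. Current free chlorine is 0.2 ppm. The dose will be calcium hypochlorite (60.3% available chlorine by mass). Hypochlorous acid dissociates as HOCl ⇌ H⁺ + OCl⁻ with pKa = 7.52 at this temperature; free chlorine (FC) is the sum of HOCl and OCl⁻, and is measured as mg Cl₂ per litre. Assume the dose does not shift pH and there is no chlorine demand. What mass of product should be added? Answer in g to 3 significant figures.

(a) 24.5 kg; (b) 976 g

(a) Volume: 130,000 US gal × 3.785 L/gal = 492,050 L.
(a) Alkalinity to add: (105 − 58) = 47 mg/L as CaCO₃ × 492,050 L = 23,130 g as CaCO₃.
(a) Equivalents: 23,130 g ÷ 50 g/eq = 462.5 eq.
(a) Each mole of Na₂CO₃ supplies 2 eq, so 462.5 / 2 = 231.3 mol.
(a) Mass: 231.3 mol × 106 g/mol = 24,510 g.

(b) [OCl⁻]/[HOCl] = 10^(pH − pKa) = 10^(7.04 − 7.52) = 0.3311; fraction as HOCl = 1/(1 + 0.3311) = 0.7512.
(b) Free chlorine required for 1.01 ppm HOCl: 1.01 / 0.7512 = 1.344 ppm.
(b) FC to add: 1.344 − 0.2 = 1.144 mg/L as Cl₂.
(b) Cl₂ equivalent: 1.144 mg/L × 514,000 L = 588.2 g.
(b) Product at 60.3% available Cl: 588.2 / 0.603 = 975.5 g.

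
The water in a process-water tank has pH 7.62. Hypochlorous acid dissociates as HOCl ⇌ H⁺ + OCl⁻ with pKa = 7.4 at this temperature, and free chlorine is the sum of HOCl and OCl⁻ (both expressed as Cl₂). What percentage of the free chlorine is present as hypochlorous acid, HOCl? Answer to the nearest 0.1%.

37.6%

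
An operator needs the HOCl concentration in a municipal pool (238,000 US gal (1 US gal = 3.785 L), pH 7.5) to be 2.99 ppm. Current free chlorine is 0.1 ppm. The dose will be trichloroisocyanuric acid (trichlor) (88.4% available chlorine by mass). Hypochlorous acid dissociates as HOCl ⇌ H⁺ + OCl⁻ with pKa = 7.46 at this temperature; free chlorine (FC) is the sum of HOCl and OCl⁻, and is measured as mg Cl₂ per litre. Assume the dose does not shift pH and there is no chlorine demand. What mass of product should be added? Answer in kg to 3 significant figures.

Volume: 238,000 US gal × 3.785 L/gal = 900,830 L.
[OCl⁻]/[HOCl] = 10^(pH − pKa) = 10^(7.5 − 7.46) = 1.096; fraction as HOCl = 1/(1 + 1.096) = 0.477.
Free chlorine required for 2.99 ppm HOCl: 2.99 / 0.477 = 6.268 ppm.
FC to add: 6.268 − 0.1 = 6.168 mg/L as Cl₂.
Cl₂ equivalent: 6.168 mg/L × 900,830 L = 5557 g.
Product at 88.4% available Cl: 5557 / 0.884 = 6286 g.

6.29 kg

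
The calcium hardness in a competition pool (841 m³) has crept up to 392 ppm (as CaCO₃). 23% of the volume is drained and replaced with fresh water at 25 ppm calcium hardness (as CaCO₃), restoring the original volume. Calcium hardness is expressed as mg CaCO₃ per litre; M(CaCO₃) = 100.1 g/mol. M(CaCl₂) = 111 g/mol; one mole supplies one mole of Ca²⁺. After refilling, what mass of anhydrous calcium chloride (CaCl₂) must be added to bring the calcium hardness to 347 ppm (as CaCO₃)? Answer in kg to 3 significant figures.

Volume: 841 m³ = 841,000 L.
After draining 23% and refilling: 392 × 0.77 + 25 × 0.23 = 307.59 ppm.
Deficit to target: 347 − 307.59 = 39.41 mg/L.
As CaCO₃: 39.41 mg/L × 841,000 L = 33,140 g; ÷ 100.1 = 331.1 mol Ca²⁺.
Mass: 331.1 × 111 = 36,750 g.

36.8 kg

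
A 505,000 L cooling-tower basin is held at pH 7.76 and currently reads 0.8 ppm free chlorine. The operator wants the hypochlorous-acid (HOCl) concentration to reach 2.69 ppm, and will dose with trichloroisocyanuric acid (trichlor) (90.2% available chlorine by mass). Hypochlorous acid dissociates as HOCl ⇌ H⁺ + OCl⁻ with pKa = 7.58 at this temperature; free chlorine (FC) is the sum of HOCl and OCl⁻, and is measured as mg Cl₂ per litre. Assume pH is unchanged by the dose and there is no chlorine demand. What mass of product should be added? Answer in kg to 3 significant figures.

3.34 kg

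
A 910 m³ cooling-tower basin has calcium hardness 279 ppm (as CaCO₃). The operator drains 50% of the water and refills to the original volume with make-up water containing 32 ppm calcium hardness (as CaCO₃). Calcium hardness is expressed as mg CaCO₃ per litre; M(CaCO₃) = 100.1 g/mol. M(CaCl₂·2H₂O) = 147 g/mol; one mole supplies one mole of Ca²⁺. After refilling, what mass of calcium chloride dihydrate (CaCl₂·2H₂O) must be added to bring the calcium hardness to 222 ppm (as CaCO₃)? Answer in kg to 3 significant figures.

88.9 kg

Volume: 910 m³ = 910,000 L.
After draining 50% and refilling: 279 × 0.50 + 32 × 0.50 = 155.5 ppm.
Deficit to target: 222 − 155.5 = 66.5 mg/L.
As CaCO₃: 66.5 mg/L × 910,000 L = 60,520 g; ÷ 100.1 = 604.5 mol Ca²⁺.
Mass: 604.5 × 147 = 88,870 g.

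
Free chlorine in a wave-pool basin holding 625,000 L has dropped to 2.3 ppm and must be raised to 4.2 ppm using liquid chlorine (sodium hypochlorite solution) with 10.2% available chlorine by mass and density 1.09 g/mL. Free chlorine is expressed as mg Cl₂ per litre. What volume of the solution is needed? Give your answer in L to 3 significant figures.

10.7 L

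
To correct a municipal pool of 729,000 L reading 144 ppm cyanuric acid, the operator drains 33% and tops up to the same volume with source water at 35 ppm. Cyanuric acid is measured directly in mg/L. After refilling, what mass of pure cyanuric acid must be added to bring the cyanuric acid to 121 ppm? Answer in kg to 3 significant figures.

9.46 kg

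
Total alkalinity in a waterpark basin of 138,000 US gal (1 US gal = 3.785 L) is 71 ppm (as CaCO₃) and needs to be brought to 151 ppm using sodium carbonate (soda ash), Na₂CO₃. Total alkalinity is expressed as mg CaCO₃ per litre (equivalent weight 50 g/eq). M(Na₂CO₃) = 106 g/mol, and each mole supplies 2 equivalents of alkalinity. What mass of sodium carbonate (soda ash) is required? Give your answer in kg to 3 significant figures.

44.3 kg

Volume: 138,000 US gal × 3.785 L/gal = 522,330 L.
Alkalinity to add: (151 − 71) = 80 mg/L as CaCO₃ × 522,330 L = 41,790 g as CaCO₃.
Equivalents: 41,790 g ÷ 50 g/eq = 835.7 eq.
Each mole of Na₂CO₃ supplies 2 eq, so 835.7 / 2 = 417.9 mol.
Mass: 417.9 mol × 106 g/mol = 44,290 g.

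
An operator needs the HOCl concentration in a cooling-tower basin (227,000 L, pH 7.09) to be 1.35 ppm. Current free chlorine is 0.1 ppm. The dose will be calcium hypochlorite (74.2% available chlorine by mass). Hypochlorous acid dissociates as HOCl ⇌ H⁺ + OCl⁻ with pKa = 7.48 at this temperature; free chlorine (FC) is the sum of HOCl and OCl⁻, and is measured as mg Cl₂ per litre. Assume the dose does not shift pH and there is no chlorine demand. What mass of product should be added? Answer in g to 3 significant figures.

[OCl⁻]/[HOCl] = 10^(pH − pKa) = 10^(7.09 − 7.48) = 0.4074; fraction as HOCl = 1/(1 + 0.4074) = 0.7105.
Free chlorine required for 1.35 ppm HOCl: 1.35 / 0.7105 = 1.9 ppm.
FC to add: 1.9 − 0.1 = 1.8 mg/L as Cl₂.
Cl₂ equivalent: 1.8 mg/L × 227,000 L = 408.6 g.
Product at 74.2% available Cl: 408.6 / 0.742 = 550.7 g.

551 g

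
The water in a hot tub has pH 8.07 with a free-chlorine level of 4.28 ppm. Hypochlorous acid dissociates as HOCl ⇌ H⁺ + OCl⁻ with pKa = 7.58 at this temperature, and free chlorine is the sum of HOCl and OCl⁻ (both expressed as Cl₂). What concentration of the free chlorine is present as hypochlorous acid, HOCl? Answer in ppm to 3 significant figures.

[OCl⁻]/[HOCl] = 10^(pH − pKa) = 10^(8.07 − 7.58) = 10^0.49 = 3.09.
Fraction as HOCl = 1 / (1 + 3.09) = 0.2445.
HOCl = 0.2445 × 4.28 ppm = 1.046 ppm.

1.05 ppm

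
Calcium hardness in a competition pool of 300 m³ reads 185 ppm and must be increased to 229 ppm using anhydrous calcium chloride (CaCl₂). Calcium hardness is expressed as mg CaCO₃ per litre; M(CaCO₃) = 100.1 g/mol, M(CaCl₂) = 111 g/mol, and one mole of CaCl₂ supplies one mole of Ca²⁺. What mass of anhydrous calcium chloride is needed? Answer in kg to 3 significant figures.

Volume: 300 m³ = 300,000 L.
Hardness to add: (229 − 185) = 44 mg/L as CaCO₃ × 300,000 L = 13,200 g as CaCO₃.
Moles of Ca²⁺ (1 mol Ca²⁺ ≡ 1 mol CaCO₃): 13,200 / 100.1 g/mol = 131.9 mol.
Mass of CaCl₂: 131.9 × 111 = 14,640 g.

14.6 kg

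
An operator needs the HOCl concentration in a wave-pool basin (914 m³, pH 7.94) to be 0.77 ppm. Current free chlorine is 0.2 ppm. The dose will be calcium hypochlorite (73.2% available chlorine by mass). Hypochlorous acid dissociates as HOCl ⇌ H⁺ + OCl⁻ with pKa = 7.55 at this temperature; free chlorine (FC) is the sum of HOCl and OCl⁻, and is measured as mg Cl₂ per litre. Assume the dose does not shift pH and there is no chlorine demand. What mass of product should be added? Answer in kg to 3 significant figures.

3.07 kg

Volume: 914 m³ = 914,000 L.
[OCl⁻]/[HOCl] = 10^(pH − pKa) = 10^(7.94 − 7.55) = 2.455; fraction as HOCl = 1/(1 + 2.455) = 0.2895.
Free chlorine required for 0.77 ppm HOCl: 0.77 / 0.2895 = 2.66 ppm.
FC to add: 2.66 − 0.2 = 2.46 mg/L as Cl₂.
Cl₂ equivalent: 2.46 mg/L × 914,000 L = 2249 g.
Product at 73.2% available Cl: 2249 / 0.732 = 3072 g.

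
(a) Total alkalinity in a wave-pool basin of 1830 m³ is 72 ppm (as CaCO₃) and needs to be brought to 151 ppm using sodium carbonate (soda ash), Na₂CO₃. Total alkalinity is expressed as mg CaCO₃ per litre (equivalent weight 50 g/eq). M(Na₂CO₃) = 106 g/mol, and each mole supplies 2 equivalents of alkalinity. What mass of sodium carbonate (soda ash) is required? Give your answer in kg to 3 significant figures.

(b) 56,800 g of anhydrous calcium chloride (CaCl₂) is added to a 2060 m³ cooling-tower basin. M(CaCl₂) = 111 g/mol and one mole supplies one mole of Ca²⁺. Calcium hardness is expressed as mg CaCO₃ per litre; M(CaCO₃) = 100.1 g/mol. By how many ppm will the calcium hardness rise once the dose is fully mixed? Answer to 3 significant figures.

(a) 153 kg; (b) 24.9 ppm

(a) Volume: 1830 m³ = 1,830,000 L.
(a) Alkalinity to add: (151 − 72) = 79 mg/L as CaCO₃ × 1,830,000 L = 144,600 g as CaCO₃.
(a) Equivalents: 144,600 g ÷ 50 g/eq = 2891 eq.
(a) Each mole of Na₂CO₃ supplies 2 eq, so 2891 / 2 = 1446 mol.
(a) Mass: 1446 mol × 106 g/mol = 153,200 g.

(b) Volume: 2060 m³ = 2,060,000 L.
(b) Moles of Ca²⁺: 56,800 g ÷ 111 g/mol = 511.7 mol.
(b) As CaCO₃: 511.7 mol × 100.1 g/mol = 51,220 g.
(b) Rise: 51,220 g / 2,060,000 L × 1000 = 24.87 mg/L.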